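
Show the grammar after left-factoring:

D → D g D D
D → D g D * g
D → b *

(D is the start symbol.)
D → D g D D'
D' → D
D' → * g
D → b *

Left-factoring transforms A → αβ₁ | αβ₂ into A → αA' and A' → β₁ | β₂
(α is the longest common prefix among the alternatives). Repeat until
no nonterminal has two alternatives with a common prefix.

Round 1: D has alternatives sharing prefix 'D g D'. Introduce D': D → D g D D'
  Add: D' → D
  Add: D' → * g

No remaining common prefixes — done.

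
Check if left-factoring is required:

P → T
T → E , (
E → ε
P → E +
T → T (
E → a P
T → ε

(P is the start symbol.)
Left-factoring is needed when two productions for the same non-terminal
share a common prefix on the right-hand side.

Productions for P:
  P → T
  P → E +
Productions for T:
  T → E , (
  T → T (
  T → ε
Productions for E:
  E → ε
  E → a P

No common prefixes found.

Answer: No, left-factoring is not needed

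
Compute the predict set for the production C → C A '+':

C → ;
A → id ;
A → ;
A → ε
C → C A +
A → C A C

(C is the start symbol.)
PREDICT(C → C A '+') = (FIRST(RHS) \ {ε}) ∪ (FOLLOW(C) if ε ∈ FIRST(RHS), i.e. RHS ⇒* ε)
FIRST(C) = { ';' }
FIRST(C A '+') = { ';' }
ε ∉ FIRST(C A '+'), so FOLLOW(C) is not added.
PREDICT(C → C A '+') = { ';' }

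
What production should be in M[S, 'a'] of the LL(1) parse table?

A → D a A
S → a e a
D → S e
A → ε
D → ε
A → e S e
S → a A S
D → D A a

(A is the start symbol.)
S → a e a, S → a A S

To find M[S, 'a'], we find productions for S where 'a' is in the predict set (PREDICT(N → α) = (FIRST(α) \ {ε}) ∪ (FOLLOW(N) if α ⇒* ε)).

S → a e a: PREDICT = { 'a' }
  'a' is in predict set, so this production goes in M[S, 'a']
S → a A S: PREDICT = { 'a' }
  'a' is in predict set, so this production goes in M[S, 'a']

M[S, 'a'] = S → a e a, S → a A S  (a multiply-defined cell — the grammar is not LL(1))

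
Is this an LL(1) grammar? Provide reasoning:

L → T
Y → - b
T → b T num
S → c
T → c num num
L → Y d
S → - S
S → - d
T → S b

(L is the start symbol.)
No. Predict set conflict for L: { '-' }

A grammar is LL(1) if for each non-terminal N with multiple productions, the predict sets of those productions are pairwise disjoint, where PREDICT(N → α) = (FIRST(α) \ {ε}) ∪ (FOLLOW(N) if α ⇒* ε).

Relevant sets:
  FIRST(T) = { '-', 'b', 'c' }
  FIRST(Y) = { '-' }
  FIRST(S) = { '-', 'c' }

For L:
  PREDICT(L → T) = { '-', 'b', 'c' }
  PREDICT(L → Y d) = { '-' }
For T:
  PREDICT(T → b T num) = { 'b' }
  PREDICT(T → c num num) = { 'c' }
  PREDICT(T → S b) = { '-', 'c' }
For S:
  PREDICT(S → c) = { 'c' }
  PREDICT(S → '-' S) = { '-' }
  PREDICT(S → '-' d) = { '-' }
Y has a single production, so nothing to check there.

Conflict found: Predict set conflict for L: { '-' }
The grammar is NOT LL(1).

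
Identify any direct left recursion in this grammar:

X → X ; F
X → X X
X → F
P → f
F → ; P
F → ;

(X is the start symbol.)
Direct left recursion occurs when N → N α for some non-terminal N (the right-hand side begins with the left-hand side itself).

X → X ; F: LEFT RECURSIVE (starts with X)
X → X X: LEFT RECURSIVE (starts with X)
X → F: starts with F
P → f: starts with f
F → ; P: starts with ';'
F → ;: starts with ';'

The grammar has direct left recursion on: X.

Answer: Yes, X is left-recursive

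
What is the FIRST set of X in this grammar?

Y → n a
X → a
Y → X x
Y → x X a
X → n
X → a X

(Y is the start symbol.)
{ 'a', 'n' }

From X → a:
  - a is a terminal: add 'a' and stop
From X → n:
  - n is a terminal: add 'n' and stop
From X → a X:
  - a is a terminal: add 'a' and stop

Collecting: FIRST(X) = { 'a', 'n' }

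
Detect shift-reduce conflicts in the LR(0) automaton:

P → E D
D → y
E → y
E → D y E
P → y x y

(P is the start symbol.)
Yes — I4: [D → y .] vs [P → y . x y]

A shift-reduce conflict occurs when an LR(0) state has both:
  - a complete (reduce) item [A → α .] (dot at the end), and
  - a shift item [B → β . c γ] (dot before a terminal).

Augment with P' → P and build the canonical LR(0) collection (I0 = CLOSURE({[P' → . P]}), then GOTO on every symbol after a dot until no new states appear). It has 12 states:
  I0: { [D → . y], [E → . D y E], [E → . y], [P → . E D], [P → . y x y], [P' → . P] }  — shift
  I1: { [E → D . y E] }  — shift
  I2: { [D → . y], [P → E . D] }  — shift
  I3: { [P' → P .] }  — accept
  I4: { [D → y .], [E → y .], [P → y . x y] }  — shift, 2 reduces
  I5: { [P → y x . y] }  — shift
  I6: { [P → y x y .] }  — reduce
  I7: { [P → E D .] }  — reduce
  I8: { [D → y .] }  — reduce
  I9: { [D → . y], [E → . D y E], [E → . y], [E → D y . E] }  — shift
  I10: { [E → D y E .] }  — reduce
  I11: { [D → y .], [E → y .] }  — 2 reduces

I4 contains reduce items [D → y .], [E → y .] and shift item [P → y . x y] — shift-reduce conflict.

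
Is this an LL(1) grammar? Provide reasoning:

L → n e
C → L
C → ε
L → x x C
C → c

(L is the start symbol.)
Yes, the grammar is LL(1).

A grammar is LL(1) if for each non-terminal N with multiple productions, the predict sets of those productions are pairwise disjoint, where PREDICT(N → α) = (FIRST(α) \ {ε}) ∪ (FOLLOW(N) if α ⇒* ε).

Relevant sets:
  FIRST(L) = { 'n', 'x' }
  FOLLOW(C) = { $ }

For L:
  PREDICT(L → n e) = { 'n' }
  PREDICT(L → x x C) = { 'x' }
For C:
  PREDICT(C → L) = { 'n', 'x' }
  PREDICT(C → ε) = { $ }
  PREDICT(C → c) = { 'c' }

All predict sets are disjoint. The grammar IS LL(1).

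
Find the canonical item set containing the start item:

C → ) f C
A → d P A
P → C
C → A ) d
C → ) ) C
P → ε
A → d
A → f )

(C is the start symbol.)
{ [A → . d P A], [A → . d], [A → . f )], [C → . ) ) C], [C → . ) f C], [C → . A ) d], [C' → . C] }

First, augment the grammar with C' → C
I₀ = CLOSURE({ [C' → . C] }):
  [C' → . C] has the dot before C: add [C → . ) f C], [C → . A ) d], [C → . ) ) C]
  [C → . A ) d] has the dot before A: add [A → . d P A], [A → . d], [A → . f )]
No further items can be added.

I₀ = { [A → . d P A], [A → . d], [A → . f )], [C → . ) ) C], [C → . ) f C], [C → . A ) d], [C' → . C] }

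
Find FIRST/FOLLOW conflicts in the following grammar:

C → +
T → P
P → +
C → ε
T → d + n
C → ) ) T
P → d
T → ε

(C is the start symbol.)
No FIRST/FOLLOW conflicts.

Nullable non-terminals: C, T.
FIRST sets used below: FIRST(P) = { '+', 'd' }

C: nullable alternative(s) C → ε; FOLLOW(C) = { $ }
  C → +: FIRST \ {ε} = { '+' } — disjoint from FOLLOW(C)
  C → ε: FIRST \ {ε} = { } — this is the only nullable alternative, skip
  C → ) ) T: FIRST \ {ε} = { ')' } — disjoint from FOLLOW(C)

T: nullable alternative(s) T → ε; FOLLOW(T) = { $ }
  T → P: FIRST \ {ε} = { '+', 'd' } — disjoint from FOLLOW(T)
  T → d + n: FIRST \ {ε} = { 'd' } — disjoint from FOLLOW(T)
  T → ε: FIRST \ {ε} = { } — this is the only nullable alternative, skip

P has no nullable alternative, so no FIRST/FOLLOW check is needed there.

No FIRST/FOLLOW conflicts found.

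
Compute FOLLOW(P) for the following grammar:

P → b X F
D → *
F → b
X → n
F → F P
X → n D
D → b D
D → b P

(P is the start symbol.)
{ $, 'b' }

To compute FOLLOW(P), find every occurrence of P on a right-hand side N → α P β: add FIRST(β) \ {ε}, and if β is empty or nullable also add FOLLOW(N). Iterate to a fixed point.

P is the start symbol, so $ ∈ FOLLOW(P).
In F → F P: P is at the end, add FOLLOW(F)
In D → b P: P is at the end, add FOLLOW(D)

The FOLLOW sets referred to above (computed the same way, to a fixed point):
  FOLLOW(F) = { $, 'b' }
  FOLLOW(D) = { 'b' }

Taking the union: FOLLOW(P) = { $, 'b' }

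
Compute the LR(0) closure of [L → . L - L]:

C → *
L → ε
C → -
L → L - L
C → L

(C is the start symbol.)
To compute CLOSURE, for each item [A → α.Bβ] where B is a non-terminal, add [B → .γ] for all productions B → γ; repeat for the newly added items until nothing changes.

Start with: [L → . L - L]
  [L → . L - L] has the dot before L: add [L → .]
No further items can be added.

CLOSURE = { [L → . L - L], [L → .] }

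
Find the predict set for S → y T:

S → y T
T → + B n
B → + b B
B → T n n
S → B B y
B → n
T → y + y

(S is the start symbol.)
{ 'y' }

PREDICT(S → y T) = (FIRST(RHS) \ {ε}) ∪ (FOLLOW(S) if ε ∈ FIRST(RHS), i.e. RHS ⇒* ε)
FIRST(y T) = { 'y' }
ε ∉ FIRST(y T), so FOLLOW(S) is not added.
PREDICT(S → y T) = { 'y' }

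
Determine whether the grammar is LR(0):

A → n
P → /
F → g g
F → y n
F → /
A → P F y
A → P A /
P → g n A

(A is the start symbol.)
No. Reduce-reduce conflict: [F → / .] and [P → / .]

A grammar is LR(0) if no state in the canonical LR(0) collection has:
  - both a shift item (dot before a terminal) and a complete item (shift-reduce conflict), or
  - two or more complete items (reduce-reduce conflict; the accept item [A' → A .] counts as a complete item here).

Augment with A' → A and build the canonical LR(0) collection (I0 = CLOSURE({[A' → . A]}), then GOTO on every symbol after a dot until no new states appear). It has 17 states:
  I0: { [A → . P A /], [A → . P F y], [A → . n], [A' → . A], [P → . /], [P → . g n A] }  — shift
  I1: { [P → / .] }  — reduce
  I2: { [A' → A .] }  — accept
  I3: { [A → . P A /], [A → . P F y], [A → . n], [A → P . A /], [A → P . F y], [F → . /], [F → . g g], [F → . y n], [P → . /], [P → . g n A] }  — shift
  I4: { [P → g . n A] }  — shift
  I5: { [A → n .] }  — reduce
  I6: { [A → . P A /], [A → . P F y], [A → . n], [P → . /], [P → . g n A], [P → g n . A] }  — shift
  I7: { [P → g n A .] }  — reduce
  I8: { [F → / .], [P → / .] }  — 2 reduces
  I9: { [A → P A . /] }  — shift
  I10: { [A → P F . y] }  — shift
  I11: { [F → g . g], [P → g . n A] }  — shift
  I12: { [F → y . n] }  — shift
  I13: { [F → y n .] }  — reduce
  I14: { [F → g g .] }  — reduce
  I15: { [A → P F y .] }  — reduce
  I16: { [A → P A / .] }  — reduce

Conflict in state I8:
  Reduce-reduce conflict: [F → / .] and [P → / .]
So the grammar is NOT LR(0).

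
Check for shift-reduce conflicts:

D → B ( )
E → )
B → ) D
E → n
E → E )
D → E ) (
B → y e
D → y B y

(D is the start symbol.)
Yes — I1: [E → ) .] vs [B → . ) D]; I13: [E → E ) .] vs [D → E ) . (]

A shift-reduce conflict occurs when an LR(0) state has both:
  - a complete (reduce) item [A → α .] (dot at the end), and
  - a shift item [B → β . c γ] (dot before a terminal).

Augment with D' → D and build the canonical LR(0) collection (I0 = CLOSURE({[D' → . D]}), then GOTO on every symbol after a dot until no new states appear). It has 17 states:
  I0: { [B → . ) D], [B → . y e], [D → . B ( )], [D → . E ) (], [D → . y B y], [D' → . D], [E → . )], [E → . E )], [E → . n] }  — shift
  I1: { [B → ) . D], [B → . ) D], [B → . y e], [D → . B ( )], [D → . E ) (], [D → . y B y], [E → ) .], [E → . )], [E → . E )], [E → . n] }  — shift, reduce
  I2: { [D → B . ( )] }  — shift
  I3: { [D' → D .] }  — accept
  I4: { [D → E . ) (], [E → E . )] }  — shift
  I5: { [E → n .] }  — reduce
  I6: { [B → . ) D], [B → . y e], [B → y . e], [D → y . B y] }  — shift
  I7: { [B → ) . D], [B → . ) D], [B → . y e], [D → . B ( )], [D → . E ) (], [D → . y B y], [E → . )], [E → . E )], [E → . n] }  — shift
  I8: { [D → y B . y] }  — shift
  I9: { [B → y e .] }  — reduce
  I10: { [B → y . e] }  — shift
  I11: { [D → y B y .] }  — reduce
  I12: { [B → ) D .] }  — reduce
  I13: { [D → E ) . (], [E → E ) .] }  — shift, reduce
  I14: { [D → E ) ( .] }  — reduce
  I15: { [D → B ( . )] }  — shift
  I16: { [D → B ( ) .] }  — reduce

I1 contains reduce item [E → ) .] and shift items [B → . ) D], [B → . y e], [D → . y B y], [E → . )], [E → . n] — shift-reduce conflict.
I13 contains reduce item [E → E ) .] and shift item [D → E ) . (] — shift-reduce conflict.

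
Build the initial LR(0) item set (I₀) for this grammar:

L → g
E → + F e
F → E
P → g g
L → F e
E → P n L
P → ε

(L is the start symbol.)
{ [E → . + F e], [E → . P n L], [F → . E], [L → . F e], [L → . g], [L' → . L], [P → . g g], [P → .] }

First, augment the grammar with L' → L
I₀ = CLOSURE({ [L' → . L] }):
  [L' → . L] has the dot before L: add [L → . g], [L → . F e]
  [L → . F e] has the dot before F: add [F → . E]
  [F → . E] has the dot before E: add [E → . + F e], [E → . P n L]
  [E → . P n L] has the dot before P: add [P → . g g], [P → .]
No further items can be added.

I₀ = { [E → . + F e], [E → . P n L], [F → . E], [L → . F e], [L → . g], [L' → . L], [P → . g g], [P → .] }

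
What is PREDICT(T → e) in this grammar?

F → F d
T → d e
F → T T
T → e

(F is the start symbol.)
PREDICT(T → e) = (FIRST(RHS) \ {ε}) ∪ (FOLLOW(T) if ε ∈ FIRST(RHS), i.e. RHS ⇒* ε)
FIRST(e) = { 'e' }
ε ∉ FIRST(e), so FOLLOW(T) is not added.
PREDICT(T → e) = { 'e' }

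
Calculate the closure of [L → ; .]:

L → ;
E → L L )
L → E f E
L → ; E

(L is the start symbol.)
To compute CLOSURE, for each item [A → α.Bβ] where B is a non-terminal, add [B → .γ] for all productions B → γ; repeat for the newly added items until nothing changes.

Start with: [L → ; .]
The dot is at the end, so nothing is added.

CLOSURE = { [L → ; .] }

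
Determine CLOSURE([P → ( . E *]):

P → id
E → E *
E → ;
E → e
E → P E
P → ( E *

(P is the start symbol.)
To compute CLOSURE, for each item [A → α.Bβ] where B is a non-terminal, add [B → .γ] for all productions B → γ; repeat for the newly added items until nothing changes.

Start with: [P → ( . E *]
  [P → ( . E *] has the dot before E: add [E → . E *], [E → . ;], [E → . e], [E → . P E]
  [E → . P E] has the dot before P: add [P → . id], [P → . ( E *]
No further items can be added.

CLOSURE = { [E → . ;], [E → . E *], [E → . P E], [E → . e], [P → ( . E *], [P → . ( E *], [P → . id] }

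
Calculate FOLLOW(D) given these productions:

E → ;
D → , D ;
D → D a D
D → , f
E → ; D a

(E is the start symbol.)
To compute FOLLOW(D), find every occurrence of D on a right-hand side N → α D β: add FIRST(β) \ {ε}, and if β is empty or nullable also add FOLLOW(N). Iterate to a fixed point.

In D → , D ;: D is followed by ';', add FIRST(';') \ {ε} = { ';' }
In D → D a D: D is followed by a D, add FIRST(a D) \ {ε} = { 'a' }
In D → D a D: D is at the end; this adds FOLLOW(D) to itself — nothing new
In E → ; D a: D is followed by a, add FIRST(a) \ {ε} = { 'a' }

Taking the union: FOLLOW(D) = { ';', 'a' }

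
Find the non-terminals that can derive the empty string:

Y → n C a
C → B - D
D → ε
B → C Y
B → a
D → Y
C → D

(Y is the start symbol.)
A non-terminal is nullable if it can derive ε (the empty string): either it has an ε-production, or it has a production whose right-hand side consists entirely of nullable non-terminals.

ε-productions: D → ε
So D is immediately nullable.
C → D: every symbol on the right is nullable, so C is nullable too.
No further non-terminal can be added: every production for the remaining non-terminals contains a terminal or a non-nullable non-terminal.
Nullable = { 'C', 'D' }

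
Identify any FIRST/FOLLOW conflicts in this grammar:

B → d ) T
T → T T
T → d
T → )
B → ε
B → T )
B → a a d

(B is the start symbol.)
Nullable non-terminals: B.
FIRST sets used below: FIRST(T) = { ')', 'd' }

B: nullable alternative(s) B → ε; FOLLOW(B) = { $ }
  B → d ) T: FIRST \ {ε} = { 'd' } — disjoint from FOLLOW(B)
  B → ε: FIRST \ {ε} = { } — this is the only nullable alternative, skip
  B → T ): FIRST \ {ε} = { ')', 'd' } — disjoint from FOLLOW(B)
  B → a a d: FIRST \ {ε} = { 'a' } — disjoint from FOLLOW(B)

T has no nullable alternative, so no FIRST/FOLLOW check is needed there.

No FIRST/FOLLOW conflicts found.

Answer: No FIRST/FOLLOW conflicts.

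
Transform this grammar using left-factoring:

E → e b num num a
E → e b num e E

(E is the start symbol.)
Left-factoring transforms A → αβ₁ | αβ₂ into A → αA' and A' → β₁ | β₂
(α is the longest common prefix among the alternatives). Repeat until
no nonterminal has two alternatives with a common prefix.

Round 1: E has alternatives sharing prefix 'e b num'. Introduce E': E → e b num E'
  Add: E' → num a
  Add: E' → e E

No remaining common prefixes — done.

Resulting grammar:
E → e b num E'
E' → num a
E' → e E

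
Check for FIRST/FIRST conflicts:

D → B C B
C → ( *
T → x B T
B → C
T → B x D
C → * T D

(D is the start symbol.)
No FIRST/FIRST conflicts.

A FIRST/FIRST conflict occurs when two productions N → α and N → β for the same non-terminal have FIRST(α) ∩ FIRST(β) ≠ ∅ (with ε ∈ FIRST of a nullable right-hand side, so two nullable alternatives also conflict).

FIRST sets of the non-terminals at (or reachable through a nullable prefix from) the front of some alternative:
  FIRST(B) = { '(', '*' }

Productions for C:
  C → ( *: FIRST = { '(' }
  C → * T D: FIRST = { '*' }
Productions for T:
  T → x B T: FIRST = { 'x' }
  T → B x D: FIRST = { '(', '*' }
D, B have only one production, so no FIRST/FIRST conflict is possible there.

All alternatives of each non-terminal have pairwise disjoint FIRST sets.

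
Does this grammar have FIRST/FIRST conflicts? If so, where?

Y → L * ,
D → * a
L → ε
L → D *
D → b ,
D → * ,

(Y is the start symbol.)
A FIRST/FIRST conflict occurs when two productions N → α and N → β for the same non-terminal have FIRST(α) ∩ FIRST(β) ≠ ∅ (with ε ∈ FIRST of a nullable right-hand side, so two nullable alternatives also conflict).

FIRST sets of the non-terminals at (or reachable through a nullable prefix from) the front of some alternative:
  FIRST(D) = { '*', 'b' }

Productions for D:
  D → * a: FIRST = { '*' }
  D → b ,: FIRST = { 'b' }
  D → * ,: FIRST = { '*' }
Productions for L:
  L → ε: FIRST = { ε }
  L → D *: FIRST = { '*', 'b' }
Y has only one production, so no FIRST/FIRST conflict is possible there.

Conflict for D: D → * a and D → * ,
  Overlap: { '*' }

Answer: Yes. D → '*' a / D → '*' ',' on { '*' }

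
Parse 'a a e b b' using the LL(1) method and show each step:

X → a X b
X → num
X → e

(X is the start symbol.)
LL(1) parsing maintains a stack (initially the start symbol over $) and the input. At each step: if the stack top is a terminal, match it against the current input token; if it is a non-terminal N, replace it with the RHS of M[N, lookahead] (the unique production whose predict set contains the lookahead).

Stack is shown with the top on the left.

Stack      Input        Action
------------------------------
X $        a a e b b $  output X → a X b
a X b $    a a e b b $  match 'a'
X b $      a e b b $    output X → a X b
a X b b $  a e b b $    match 'a'
X b b $    e b b $      output X → e
e b b $    e b b $      match 'e'
b b $      b b $        match 'b'
b $        b $          match 'b'
$          $            accept

The string is accepted.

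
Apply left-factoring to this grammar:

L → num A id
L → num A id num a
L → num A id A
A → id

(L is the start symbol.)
Left-factoring transforms A → αβ₁ | αβ₂ into A → αA' and A' → β₁ | β₂
(α is the longest common prefix among the alternatives). Repeat until
no nonterminal has two alternatives with a common prefix.

Round 1: L has alternatives sharing prefix 'num A id'. Introduce L': L → num A id L'
  Add: L' → ε
  Add: L' → num a
  Add: L' → A

No remaining common prefixes — done.

Resulting grammar:
L → num A id L'
L' → ε
L' → num a
L' → A
A → id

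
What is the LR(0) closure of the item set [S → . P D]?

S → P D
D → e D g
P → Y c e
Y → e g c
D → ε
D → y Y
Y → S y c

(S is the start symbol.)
To compute CLOSURE, for each item [A → α.Bβ] where B is a non-terminal, add [B → .γ] for all productions B → γ; repeat for the newly added items until nothing changes.

Start with: [S → . P D]
  [S → . P D] has the dot before P: add [P → . Y c e]
  [P → . Y c e] has the dot before Y: add [Y → . e g c], [Y → . S y c]
  [Y → . S y c] has the dot before S: all S-items already present
No further items can be added.

CLOSURE = { [P → . Y c e], [S → . P D], [Y → . S y c], [Y → . e g c] }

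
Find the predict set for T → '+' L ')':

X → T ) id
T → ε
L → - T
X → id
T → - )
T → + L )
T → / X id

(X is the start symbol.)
PREDICT(T → '+' L ')') = (FIRST(RHS) \ {ε}) ∪ (FOLLOW(T) if ε ∈ FIRST(RHS), i.e. RHS ⇒* ε)
FIRST('+' L ')') = { '+' }
ε ∉ FIRST('+' L ')'), so FOLLOW(T) is not added.
PREDICT(T → '+' L ')') = { '+' }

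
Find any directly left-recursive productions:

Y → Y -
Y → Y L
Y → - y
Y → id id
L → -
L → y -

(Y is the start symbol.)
Direct left recursion occurs when N → N α for some non-terminal N (the right-hand side begins with the left-hand side itself).

Y → Y -: LEFT RECURSIVE (starts with Y)
Y → Y L: LEFT RECURSIVE (starts with Y)
Y → - y: starts with '-'
Y → id id: starts with id
L → -: starts with '-'
L → y -: starts with y

The grammar has direct left recursion on: Y.

Answer: Yes, Y is left-recursive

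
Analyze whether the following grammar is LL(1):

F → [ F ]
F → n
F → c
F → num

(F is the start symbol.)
A grammar is LL(1) if for each non-terminal N with multiple productions, the predict sets of those productions are pairwise disjoint, where PREDICT(N → α) = (FIRST(α) \ {ε}) ∪ (FOLLOW(N) if α ⇒* ε).

For F:
  PREDICT(F → '[' F ']') = { '[' }
  PREDICT(F → n) = { 'n' }
  PREDICT(F → c) = { 'c' }
  PREDICT(F → num) = { 'num' }

All predict sets are disjoint. The grammar IS LL(1).

Answer: Yes, the grammar is LL(1).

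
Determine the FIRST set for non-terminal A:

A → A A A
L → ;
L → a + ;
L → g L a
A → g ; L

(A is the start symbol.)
To compute FIRST(A), examine every production with A on the left-hand side, reading each right-hand side left to right until a non-nullable symbol is reached.

From A → A A A:
  - A is the symbol being defined: contributes nothing new
    A is not nullable, so stop
From A → g ; L:
  - g is a terminal: add 'g' and stop

Collecting: FIRST(A) = { 'g' }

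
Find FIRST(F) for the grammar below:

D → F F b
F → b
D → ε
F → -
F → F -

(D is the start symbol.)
{ '-', 'b' }

To compute FIRST(F), examine every production with F on the left-hand side, reading each right-hand side left to right until a non-nullable symbol is reached.

From F → b:
  - b is a terminal: add 'b' and stop
From F → -:
  - '-' is a terminal: add '-' and stop
From F → F -:
  - F is the symbol being defined: contributes nothing new
    F is not nullable, so stop

Collecting: FIRST(F) = { '-', 'b' }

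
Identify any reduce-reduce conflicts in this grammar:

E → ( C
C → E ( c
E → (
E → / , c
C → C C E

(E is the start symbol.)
A reduce-reduce conflict occurs when an LR(0) state has two complete items [A → α .] and [B → β .] — both call for a reduction, and with no lookahead the parser cannot choose between them.

Augment with E' → E and build the canonical LR(0) collection (I0 = CLOSURE({[E' → . E]}), then GOTO on every symbol after a dot until no new states appear). It has 12 states:
  I0: { [E → . ( C], [E → . (], [E → . / , c], [E' → . E] }  — shift
  I1: { [C → . C C E], [C → . E ( c], [E → ( . C], [E → ( .], [E → . ( C], [E → . (], [E → . / , c] }  — shift, reduce
  I2: { [E → / . , c] }  — shift
  I3: { [E' → E .] }  — accept
  I4: { [E → / , . c] }  — shift
  I5: { [E → / , c .] }  — reduce
  I6: { [C → . C C E], [C → . E ( c], [C → C . C E], [E → ( C .], [E → . ( C], [E → . (], [E → . / , c] }  — shift, reduce
  I7: { [C → E . ( c] }  — shift
  I8: { [C → E ( . c] }  — shift
  I9: { [C → E ( c .] }  — reduce
  I10: { [C → . C C E], [C → . E ( c], [C → C . C E], [C → C C . E], [E → . ( C], [E → . (], [E → . / , c] }  — shift
  I11: { [C → C C E .], [C → E . ( c] }  — shift, reduce

No state contains more than one complete item.

Answer: No reduce-reduce conflicts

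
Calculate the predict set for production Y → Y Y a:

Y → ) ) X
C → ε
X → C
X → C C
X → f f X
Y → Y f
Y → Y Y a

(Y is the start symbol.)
{ ')' }

PREDICT(Y → Y Y a) = (FIRST(RHS) \ {ε}) ∪ (FOLLOW(Y) if ε ∈ FIRST(RHS), i.e. RHS ⇒* ε)
FIRST(Y) = { ')' }
FIRST(Y Y a) = { ')' }
ε ∉ FIRST(Y Y a), so FOLLOW(Y) is not added.
PREDICT(Y → Y Y a) = { ')' }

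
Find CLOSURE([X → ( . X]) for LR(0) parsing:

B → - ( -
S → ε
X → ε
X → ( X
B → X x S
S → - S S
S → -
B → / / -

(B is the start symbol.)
To compute CLOSURE, for each item [A → α.Bβ] where B is a non-terminal, add [B → .γ] for all productions B → γ; repeat for the newly added items until nothing changes.

Start with: [X → ( . X]
  [X → ( . X] has the dot before X: add [X → .], [X → . ( X]
No further items can be added.

CLOSURE = { [X → ( . X], [X → . ( X], [X → .] }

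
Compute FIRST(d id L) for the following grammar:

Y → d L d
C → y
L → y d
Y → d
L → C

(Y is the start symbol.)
To compute FIRST(d id L), process the symbols left to right:
Symbol d is a terminal. Add 'd' and stop.
FIRST(d id L) = { 'd' }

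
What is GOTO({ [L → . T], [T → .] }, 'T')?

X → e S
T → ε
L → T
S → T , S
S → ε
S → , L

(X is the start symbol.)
{ [L → T .] }

GOTO(I, 'T') = CLOSURE({ [A → αX.β] : [A → α.Xβ] ∈ I, X = 'T' })

Items with dot before 'T', with the dot advanced:
  [L → . T] → [L → T .]
Closure adds nothing (no advanced item has the dot before a non-terminal).

GOTO = { [L → T .] }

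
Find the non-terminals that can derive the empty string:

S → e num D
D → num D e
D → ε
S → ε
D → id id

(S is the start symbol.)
{ 'D', 'S' }

ε-productions: D → ε, S → ε
So D, S are immediately nullable.
Every non-terminal is now nullable.
Nullable = { 'D', 'S' }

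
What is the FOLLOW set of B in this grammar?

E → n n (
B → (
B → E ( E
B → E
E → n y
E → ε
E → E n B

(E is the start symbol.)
To compute FOLLOW(B), find every occurrence of B on a right-hand side N → α B β: add FIRST(β) \ {ε}, and if β is empty or nullable also add FOLLOW(N). Iterate to a fixed point.

In E → E n B: B is at the end, add FOLLOW(E)

The FOLLOW sets referred to above (computed the same way, to a fixed point):
  FOLLOW(E) = { $, '(', 'n' }

Taking the union: FOLLOW(B) = { $, '(', 'n' }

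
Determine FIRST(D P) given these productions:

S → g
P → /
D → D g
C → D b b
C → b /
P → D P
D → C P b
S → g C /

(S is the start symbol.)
{ 'b' }

FIRST sets of the non-terminals involved (from the grammar, by fixed-point iteration):
  FIRST(D) = { 'b' }

To compute FIRST(D P), process the symbols left to right:
Symbol D is a non-terminal. Add FIRST(D) \ {ε} = { 'b' }
D is not nullable (ε ∉ FIRST(D)), so stop here.
FIRST(D P) = { 'b' }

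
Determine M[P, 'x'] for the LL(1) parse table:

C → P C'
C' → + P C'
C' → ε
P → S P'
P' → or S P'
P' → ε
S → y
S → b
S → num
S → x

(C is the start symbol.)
P → S P'

To find M[P, 'x'], we find productions for P where 'x' is in the predict set (PREDICT(N → α) = (FIRST(α) \ {ε}) ∪ (FOLLOW(N) if α ⇒* ε)).

Relevant sets:
  FIRST(S) = { 'b', 'num', 'x', 'y' }

P → S P': PREDICT = { 'b', 'num', 'x', 'y' }
  'x' is in predict set, so this production goes in M[P, 'x']

M[P, 'x'] = P → S P'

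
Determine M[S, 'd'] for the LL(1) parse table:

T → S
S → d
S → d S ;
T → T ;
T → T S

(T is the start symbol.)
S → d, S → d S ;

To find M[S, 'd'], we find productions for S where 'd' is in the predict set (PREDICT(N → α) = (FIRST(α) \ {ε}) ∪ (FOLLOW(N) if α ⇒* ε)).

S → d: PREDICT = { 'd' }
  'd' is in predict set, so this production goes in M[S, 'd']
S → d S ;: PREDICT = { 'd' }
  'd' is in predict set, so this production goes in M[S, 'd']

M[S, 'd'] = S → d, S → d S ;  (a multiply-defined cell — the grammar is not LL(1))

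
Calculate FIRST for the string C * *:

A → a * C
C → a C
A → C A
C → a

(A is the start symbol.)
{ 'a' }

FIRST sets of the non-terminals involved (from the grammar, by fixed-point iteration):
  FIRST(C) = { 'a' }

To compute FIRST(C * *), process the symbols left to right:
Symbol C is a non-terminal. Add FIRST(C) \ {ε} = { 'a' }
C is not nullable (ε ∉ FIRST(C)), so stop here.
FIRST(C * *) = { 'a' }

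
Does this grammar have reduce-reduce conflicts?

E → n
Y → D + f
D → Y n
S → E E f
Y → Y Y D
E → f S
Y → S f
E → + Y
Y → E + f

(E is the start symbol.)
Yes — I14: [D → Y n .] vs [E → n .]

A reduce-reduce conflict occurs when an LR(0) state has two complete items [A → α .] and [B → β .] — both call for a reduction, and with no lookahead the parser cannot choose between them.

Augment with E' → E and build the canonical LR(0) collection (I0 = CLOSURE({[E' → . E]}), then GOTO on every symbol after a dot until no new states appear). It has 21 states:
  I0: { [E → . + Y], [E → . f S], [E → . n], [E' → . E] }  — shift
  I1: { [D → . Y n], [E → + . Y], [E → . + Y], [E → . f S], [E → . n], [S → . E E f], [Y → . D + f], [Y → . E + f], [Y → . S f], [Y → . Y Y D] }  — shift
  I2: { [E' → E .] }  — accept
  I3: { [E → . + Y], [E → . f S], [E → . n], [E → f . S], [S → . E E f] }  — shift
  I4: { [E → n .] }  — reduce
  I5: { [E → . + Y], [E → . f S], [E → . n], [S → E . E f] }  — shift
  I6: { [E → f S .] }  — reduce
  I7: { [S → E E . f] }  — shift
  I8: { [S → E E f .] }  — reduce
  I9: { [Y → D . + f] }  — shift
  I10: { [E → . + Y], [E → . f S], [E → . n], [S → E . E f], [Y → E . + f] }  — shift
  I11: { [Y → S . f] }  — shift
  I12: { [D → . Y n], [D → Y . n], [E → + Y .], [E → . + Y], [E → . f S], [E → . n], [S → . E E f], [Y → . D + f], [Y → . E + f], [Y → . S f], [Y → . Y Y D], [Y → Y . Y D] }  — shift, reduce
  I13: { [D → . Y n], [D → Y . n], [E → . + Y], [E → . f S], [E → . n], [S → . E E f], [Y → . D + f], [Y → . E + f], [Y → . S f], [Y → . Y Y D], [Y → Y . Y D], [Y → Y Y . D] }  — shift
  I14: { [D → Y n .], [E → n .] }  — 2 reduces
  I15: { [Y → D . + f], [Y → Y Y D .] }  — shift, reduce
  I16: { [Y → D + . f] }  — shift
  I17: { [Y → D + f .] }  — reduce
  I18: { [Y → S f .] }  — reduce
  I19: { [D → . Y n], [E → + . Y], [E → . + Y], [E → . f S], [E → . n], [S → . E E f], [Y → . D + f], [Y → . E + f], [Y → . S f], [Y → . Y Y D], [Y → E + . f] }  — shift
  I20: { [E → . + Y], [E → . f S], [E → . n], [E → f . S], [S → . E E f], [Y → E + f .] }  — shift, reduce

I14 contains complete items [D → Y n .], [E → n .] — reduce-reduce conflict.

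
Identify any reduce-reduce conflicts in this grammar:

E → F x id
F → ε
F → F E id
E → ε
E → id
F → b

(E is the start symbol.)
Yes — I0: [E → .] vs [F → .]; I2: [E → .] vs [F → .]

A reduce-reduce conflict occurs when an LR(0) state has two complete items [A → α .] and [B → β .] — both call for a reduction, and with no lookahead the parser cannot choose between them.

Augment with E' → E and build the canonical LR(0) collection (I0 = CLOSURE({[E' → . E]}), then GOTO on every symbol after a dot until no new states appear). It has 9 states:
  I0: { [E → . F x id], [E → . id], [E → .], [E' → . E], [F → . F E id], [F → . b], [F → .] }  — shift, 2 reduces
  I1: { [E' → E .] }  — accept
  I2: { [E → . F x id], [E → . id], [E → .], [E → F . x id], [F → . F E id], [F → . b], [F → .], [F → F . E id] }  — shift, 2 reduces
  I3: { [F → b .] }  — reduce
  I4: { [E → id .] }  — reduce
  I5: { [F → F E . id] }  — shift
  I6: { [E → F x . id] }  — shift
  I7: { [E → F x id .] }  — reduce
  I8: { [F → F E id .] }  — reduce

I0 contains complete items [E → .], [F → .] — reduce-reduce conflict.
I2 contains complete items [E → .], [F → .] — reduce-reduce conflict.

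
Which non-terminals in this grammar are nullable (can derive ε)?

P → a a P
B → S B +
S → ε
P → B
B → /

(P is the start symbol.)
A non-terminal is nullable if it can derive ε (the empty string): either it has an ε-production, or it has a production whose right-hand side consists entirely of nullable non-terminals.

ε-productions: S → ε
So S is immediately nullable.
No further non-terminal can be added: every production for the remaining non-terminals contains a terminal or a non-nullable non-terminal.
Nullable = { 'S' }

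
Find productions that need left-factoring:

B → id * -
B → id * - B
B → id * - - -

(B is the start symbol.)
Left-factoring is needed when two productions for the same non-terminal
share a common prefix on the right-hand side.

Productions for B:
  B → id * -
  B → id * - B
  B → id * - - -

Found common prefix 'id * -' in productions for B

Answer: Yes, B has productions with common prefix 'id * -'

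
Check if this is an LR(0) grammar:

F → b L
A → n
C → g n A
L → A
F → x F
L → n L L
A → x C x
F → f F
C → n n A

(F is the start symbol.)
Augment with F' → F and build the canonical LR(0) collection (I0 = CLOSURE({[F' → . F]}), then GOTO on every symbol after a dot until no new states appear). It has 22 states:
  I0: { [F → . b L], [F → . f F], [F → . x F], [F' → . F] }  — shift
  I1: { [F' → F .] }  — accept
  I2: { [A → . n], [A → . x C x], [F → b . L], [L → . A], [L → . n L L] }  — shift
  I3: { [F → . b L], [F → . f F], [F → . x F], [F → f . F] }  — shift
  I4: { [F → . b L], [F → . f F], [F → . x F], [F → x . F] }  — shift
  I5: { [F → x F .] }  — reduce
  I6: { [F → f F .] }  — reduce
  I7: { [L → A .] }  — reduce
  I8: { [F → b L .] }  — reduce
  I9: { [A → . n], [A → . x C x], [A → n .], [L → . A], [L → . n L L], [L → n . L L] }  — shift, reduce
  I10: { [A → x . C x], [C → . g n A], [C → . n n A] }  — shift
  I11: { [A → x C . x] }  — shift
  I12: { [C → g . n A] }  — shift
  I13: { [C → n . n A] }  — shift
  I14: { [A → . n], [A → . x C x], [C → n n . A] }  — shift
  I15: { [C → n n A .] }  — reduce
  I16: { [A → n .] }  — reduce
  I17: { [A → . n], [A → . x C x], [C → g n . A] }  — shift
  I18: { [C → g n A .] }  — reduce
  I19: { [A → x C x .] }  — reduce
  I20: { [A → . n], [A → . x C x], [L → . A], [L → . n L L], [L → n L . L] }  — shift
  I21: { [L → n L L .] }  — reduce

Conflict in state I9:
  Shift-reduce conflict between [A → n .] and [A → . n]
So the grammar is NOT LR(0).

Answer: No. Shift-reduce conflict between [A → n .] and [A → . n]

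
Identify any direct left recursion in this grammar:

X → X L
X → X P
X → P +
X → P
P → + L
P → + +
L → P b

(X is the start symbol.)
X → X L: LEFT RECURSIVE (starts with X)
X → X P: LEFT RECURSIVE (starts with X)
X → P +: starts with P
X → P: starts with P
P → + L: starts with '+'
P → + +: starts with '+'
L → P b: starts with P

The grammar has direct left recursion on: X.

Answer: Yes, X is left-recursive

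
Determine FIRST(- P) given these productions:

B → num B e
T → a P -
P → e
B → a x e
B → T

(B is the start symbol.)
{ '-' }

To compute FIRST(- P), process the symbols left to right:
Symbol - is a terminal. Add '-' and stop.
FIRST(- P) = { '-' }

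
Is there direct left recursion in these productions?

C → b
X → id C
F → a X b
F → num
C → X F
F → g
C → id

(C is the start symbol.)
C → b: starts with b
X → id C: starts with id
F → a X b: starts with a
F → num: starts with num
C → X F: starts with X
F → g: starts with g
C → id: starts with id

No direct left recursion found.

Answer: No direct left recursion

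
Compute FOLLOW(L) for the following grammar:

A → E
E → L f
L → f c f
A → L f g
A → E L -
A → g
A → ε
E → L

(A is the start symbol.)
To compute FOLLOW(L), find every occurrence of L on a right-hand side N → α L β: add FIRST(β) \ {ε}, and if β is empty or nullable also add FOLLOW(N). Iterate to a fixed point.

In E → L f: L is followed by f, add FIRST(f) \ {ε} = { 'f' }
In A → L f g: L is followed by f g, add FIRST(f g) \ {ε} = { 'f' }
In A → E L -: L is followed by '-', add FIRST('-') \ {ε} = { '-' }
In E → L: L is at the end, add FOLLOW(E)

The FOLLOW sets referred to above (computed the same way, to a fixed point):
  FOLLOW(E) = { $, 'f' }

Taking the union: FOLLOW(L) = { $, '-', 'f' }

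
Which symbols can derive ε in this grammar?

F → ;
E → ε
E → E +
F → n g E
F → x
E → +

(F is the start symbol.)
ε-productions: E → ε
So E is immediately nullable.
No further non-terminal can be added: every production for the remaining non-terminals contains a terminal or a non-nullable non-terminal.
Nullable = { 'E' }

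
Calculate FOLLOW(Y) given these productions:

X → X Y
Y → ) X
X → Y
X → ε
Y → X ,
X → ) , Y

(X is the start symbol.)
{ $, ')', ',' }

To compute FOLLOW(Y), find every occurrence of Y on a right-hand side N → α Y β: add FIRST(β) \ {ε}, and if β is empty or nullable also add FOLLOW(N). Iterate to a fixed point.

In X → X Y: Y is at the end, add FOLLOW(X)
In X → Y: Y is at the end, add FOLLOW(X)
In X → ) , Y: Y is at the end, add FOLLOW(X)

The FOLLOW sets referred to above (computed the same way, to a fixed point):
  FOLLOW(X) = { $, ')', ',' }

Taking the union: FOLLOW(Y) = { $, ')', ',' }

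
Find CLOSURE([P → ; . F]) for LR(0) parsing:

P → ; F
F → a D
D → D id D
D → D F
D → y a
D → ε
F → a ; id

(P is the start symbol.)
{ [F → . a ; id], [F → . a D], [P → ; . F] }

To compute CLOSURE, for each item [A → α.Bβ] where B is a non-terminal, add [B → .γ] for all productions B → γ; repeat for the newly added items until nothing changes.

Start with: [P → ; . F]
  [P → ; . F] has the dot before F: add [F → . a D], [F → . a ; id]
No further items can be added.

CLOSURE = { [F → . a ; id], [F → . a D], [P → ; . F] }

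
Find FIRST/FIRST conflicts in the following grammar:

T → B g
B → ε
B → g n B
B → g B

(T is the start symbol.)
Yes. B → g n B / B → g B on { 'g' }

A FIRST/FIRST conflict occurs when two productions N → α and N → β for the same non-terminal have FIRST(α) ∩ FIRST(β) ≠ ∅ (with ε ∈ FIRST of a nullable right-hand side, so two nullable alternatives also conflict).

Productions for B:
  B → ε: FIRST = { ε }
  B → g n B: FIRST = { 'g' }
  B → g B: FIRST = { 'g' }
T has only one production, so no FIRST/FIRST conflict is possible there.

Conflict for B: B → g n B and B → g B
  Overlap: { 'g' }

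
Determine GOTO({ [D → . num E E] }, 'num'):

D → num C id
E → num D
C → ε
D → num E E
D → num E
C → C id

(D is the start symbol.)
{ [D → num . E E], [E → . num D] }

GOTO(I, 'num') = CLOSURE({ [A → αX.β] : [A → α.Xβ] ∈ I, X = 'num' })

Items with dot before 'num', with the dot advanced:
  [D → . num E E] → [D → num . E E]
Closure of the advanced items:
  [D → num . E E] has the dot before E: add [E → . num D]

GOTO = { [D → num . E E], [E → . num D] }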